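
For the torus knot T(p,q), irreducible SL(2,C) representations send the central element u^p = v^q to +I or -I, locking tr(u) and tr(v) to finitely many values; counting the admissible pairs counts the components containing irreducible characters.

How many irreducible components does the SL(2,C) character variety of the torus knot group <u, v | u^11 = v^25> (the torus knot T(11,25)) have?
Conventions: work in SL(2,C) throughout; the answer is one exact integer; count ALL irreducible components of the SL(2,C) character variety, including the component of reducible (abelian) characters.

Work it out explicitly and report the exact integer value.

In the torus knot group T(11,25), u^11 = v^25 is central, so an irreducible representation sends it to +I or -I (Schur).
This locks tr(u) to 2*cos(pi*alpha/11), alpha in 1..10, and tr(v) to 2*cos(pi*beta/25), beta in 1..24, on each component of irreducible characters.
The two central values (-1)^alpha I and (-1)^beta I must be the same matrix, so alpha and beta share a parity.
Counting: 5 odd alphas x 12 odd betas + 5 even alphas x 12 even betas = 60 + 60 = 120.
Total: 120 irreducible-character components + 1 reducible (abelian) component = 121.

121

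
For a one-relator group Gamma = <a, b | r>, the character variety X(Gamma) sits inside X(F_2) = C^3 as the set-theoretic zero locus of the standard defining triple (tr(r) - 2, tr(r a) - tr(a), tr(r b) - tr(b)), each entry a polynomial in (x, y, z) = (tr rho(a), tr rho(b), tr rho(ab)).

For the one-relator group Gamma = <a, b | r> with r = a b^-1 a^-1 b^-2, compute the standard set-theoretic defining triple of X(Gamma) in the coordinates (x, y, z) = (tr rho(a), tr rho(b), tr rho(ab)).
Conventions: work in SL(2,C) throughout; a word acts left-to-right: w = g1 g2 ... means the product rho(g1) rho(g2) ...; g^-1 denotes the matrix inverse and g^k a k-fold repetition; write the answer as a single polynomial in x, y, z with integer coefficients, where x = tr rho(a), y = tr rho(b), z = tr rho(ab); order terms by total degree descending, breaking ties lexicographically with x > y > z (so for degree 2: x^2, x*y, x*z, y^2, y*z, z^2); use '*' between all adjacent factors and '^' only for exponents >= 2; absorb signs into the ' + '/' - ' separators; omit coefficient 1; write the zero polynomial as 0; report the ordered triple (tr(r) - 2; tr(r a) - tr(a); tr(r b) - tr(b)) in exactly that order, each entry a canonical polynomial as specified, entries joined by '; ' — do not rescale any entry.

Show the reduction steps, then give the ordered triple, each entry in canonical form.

x*y^2*z - x^2*y - y*z^2 + y - 2; x^2*y^2*z - x^3*y - x*y*z^2 - y^2*z + 2*x*y - x + z; x*y*z - x^2 - z^2 - y + 2

trace(b^-1) = trace(b) = y
and trace(b^-2) = trace(b^-1)*trace(b) - trace(1)  (eliminate b^-1) = y^2 - 2
trace(a b a) = trace(a)*trace(b a) - trace(b)  (reduce the a square) = x*z - y
trace(a b a b) = trace(b a)*trace(b a) - trace(1)  (split on b) = z^2 - 2
and trace(b^-1 a b a) = trace(a b a)*trace(b) - trace(a b a b)  (eliminate b^-1) = x*y*z - y^2 - z^2 + 2
next, trace(b^-1 a b a^-1) = trace(b^-1 a b)*trace(a) - trace(b^-1 a b a)  (eliminate a^-1) = -x*y*z + x^2 + y^2 + z^2 - 2
trace(a^-1 b^-2 a b) = trace(b^-1 a b a^-1)*trace(b) - trace(b^-1 a b a^-1 b)  (eliminate b^-1) = -x*y^2*z + x^2*y + y^3 + y*z^2 - 3*y
next, trace(a b^-1 a^-1 b^-2) = trace(a^-1 b^-2 a)*trace(b) - trace(a^-1 b^-2 a b)  (eliminate b^-1) = x*y^2*z - x^2*y - y*z^2 + y
trace(a^2) = trace(a)*trace(a) - trace(1) = x^2 - 2
trace(b^-1 a^2) = trace(a^2)*trace(b) - trace(a^2 b) = x^2*y - x*z - y
trace(b^-1 a^2 b^-1) = trace(b^-1 a^2)*trace(b) - trace(b^-1 a^2 b) = x^2*y^2 - x*y*z - x^2 - y^2 + 2
trace(b^-2 a^2 b^-1) = trace(b^-1 a^2 b^-1)*trace(b) - trace(b^-1 a^2) = x^2*y^3 - x*y^2*z - 2*x^2*y - y^3 + x*z + 3*y
trace(a^3) = trace(a)*trace(a^2) - trace(a) = x^3 - 3*x
trace(a^3 b) = trace(a)*trace(a b a) - trace(a b) = x^2*z - x*y - z
trace(a b^-1 a^2) = trace(a^3)*trace(b) - trace(a^3 b) = x^3*y - x^2*z - 2*x*y + z
next, trace(b a b) = trace(b)*trace(a b) - trace(a) = y*z - x
and trace(a^2 b a b) = trace(a)*trace(b a b a) - trace(b a b) = x*z^2 - y*z - x
trace(a b^-1 a^2 b) = trace(a^2 b a)*trace(b) - trace(a^2 b a b) = x^2*y*z - x*y^2 - x*z^2 + x
trace(b^-1 a^2 b^-1 a) = trace(a b^-1 a^2)*trace(b) - trace(a b^-1 a^2 b) = x^3*y^2 - 2*x^2*y*z - x*y^2 + x*z^2 + y*z - x
and trace(b^-2 a^2 b^-1 a) = trace(b^-1 a^2 b^-1 a)*trace(b) - trace(b^-1 a^2 b^-1 a b) = x^3*y^3 - 2*x^2*y^2*z - x^3*y - x*y^3 + x*y*z^2 + x^2*z + y^2*z + x*y - z
trace(a b^-1 a^-1 b^-2 a) = trace(b^-2 a^2 b^-1)*trace(a) - trace(b^-2 a^2 b^-1 a) = x^2*y^2*z - x^3*y - x*y*z^2 - y^2*z + 2*x*y + z
trace(a b^-1) = trace(a)*trace(b) - trace(a b) = x*y - z
trace(b^-1 a b^-1) = trace(a b^-1)*trace(b) - trace(a) = x*y^2 - y*z - x
trace(b^-1 a b^-1 a) = trace(a b^-1 a)*trace(b) - trace(a b^-1 a b) = x^2*y^2 - 2*x*y*z + z^2 - 2
trace(a b^-1 a^-1 b^-1) = trace(b^-1 a b^-1)*trace(a) - trace(b^-1 a b^-1 a) = x*y*z - x^2 - z^2 + 2
assemble the triple (trace(r) - 2; trace(r a) - x; trace(r b) - y)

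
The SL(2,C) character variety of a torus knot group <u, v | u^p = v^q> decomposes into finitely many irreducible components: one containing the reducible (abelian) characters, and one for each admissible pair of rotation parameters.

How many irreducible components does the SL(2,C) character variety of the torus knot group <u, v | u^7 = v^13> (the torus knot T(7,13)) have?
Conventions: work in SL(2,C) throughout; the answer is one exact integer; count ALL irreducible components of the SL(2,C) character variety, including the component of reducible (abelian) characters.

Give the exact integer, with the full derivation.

37

Gamma = < u, v | u^7 = v^13 > (torus knot T(7,13)); the central element u^7 = v^13 acts as +I or -I in any irreducible SL(2,C) representation.
This locks tr(u) to 2*cos(pi*alpha/7), alpha in 1..6, and tr(v) to 2*cos(pi*beta/13), beta in 1..12, on each component of irreducible characters.
u^7 = (-1)^alpha I and v^13 = (-1)^beta I must agree, so alpha and beta have equal parity.
Counting: 3 odd alphas x 6 odd betas + 3 even alphas x 6 even betas = 18 + 18 = 36.
That is 36 components of irreducible characters, and with the reducible (abelian) component the total is 37.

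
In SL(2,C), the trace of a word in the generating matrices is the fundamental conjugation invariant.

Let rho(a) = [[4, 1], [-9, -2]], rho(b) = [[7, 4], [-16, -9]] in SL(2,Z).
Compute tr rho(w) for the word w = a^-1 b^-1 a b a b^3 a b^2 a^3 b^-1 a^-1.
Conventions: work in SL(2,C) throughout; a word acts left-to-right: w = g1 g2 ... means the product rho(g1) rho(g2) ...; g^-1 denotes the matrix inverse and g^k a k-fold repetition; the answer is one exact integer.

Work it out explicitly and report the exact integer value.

rho(a^-1) = [[-2, -1], [9, 4]]
... * rho(b^-1) = [[-9, -4], [16, 7]]  ->  [[2, 1], [-17, -8]]
... * rho(a) = [[4, 1], [-9, -2]]  ->  [[-1, 0], [4, -1]]
... * rho(b) = [[7, 4], [-16, -9]]  ->  [[-7, -4], [44, 25]]
... * rho(a) = [[4, 1], [-9, -2]]  ->  [[8, 1], [-49, -6]]
... * rho(b) = [[7, 4], [-16, -9]]  ->  [[40, 23], [-247, -142]]
... * rho(b) = [[7, 4], [-16, -9]]  ->  [[-88, -47], [543, 290]]
... * rho(b) = [[7, 4], [-16, -9]]  ->  [[136, 71], [-839, -438]]
... * rho(a) = [[4, 1], [-9, -2]]  ->  [[-95, -6], [586, 37]]
... * rho(b) = [[7, 4], [-16, -9]]  ->  [[-569, -326], [3510, 2011]]
... * rho(b) = [[7, 4], [-16, -9]]  ->  [[1233, 658], [-7606, -4059]]
... * rho(a) = [[4, 1], [-9, -2]]  ->  [[-990, -83], [6107, 512]]
... * rho(a) = [[4, 1], [-9, -2]]  ->  [[-3213, -824], [19820, 5083]]
... * rho(a) = [[4, 1], [-9, -2]]  ->  [[-5436, -1565], [33533, 9654]]
... * rho(b^-1) = [[-9, -4], [16, 7]]  ->  [[23884, 10789], [-147333, -66554]]
... * rho(a^-1) = [[-2, -1], [9, 4]]  ->  [[49333, 19272], [-304320, -118883]]
tr = 49333 + -118883 = -69550

-69550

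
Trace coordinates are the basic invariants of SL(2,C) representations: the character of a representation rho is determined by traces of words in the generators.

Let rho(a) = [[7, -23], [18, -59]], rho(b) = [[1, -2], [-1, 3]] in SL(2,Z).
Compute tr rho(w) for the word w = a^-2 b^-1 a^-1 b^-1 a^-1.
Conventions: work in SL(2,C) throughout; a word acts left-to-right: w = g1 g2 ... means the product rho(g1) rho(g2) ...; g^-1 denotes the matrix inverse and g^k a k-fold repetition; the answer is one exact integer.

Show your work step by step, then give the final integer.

90480001

rho(a^-1) = [[-59, 23], [-18, 7]]
... * rho(a^-1) = [[-59, 23], [-18, 7]]  ->  [[3067, -1196], [936, -365]]
... * rho(b^-1) = [[3, 2], [1, 1]]  ->  [[8005, 4938], [2443, 1507]]
... * rho(a^-1) = [[-59, 23], [-18, 7]]  ->  [[-561179, 218681], [-171263, 66738]]
... * rho(b^-1) = [[3, 2], [1, 1]]  ->  [[-1464856, -903677], [-447051, -275788]]
... * rho(a^-1) = [[-59, 23], [-18, 7]]  ->  [[102692690, -40017427], [31340193, -12212689]]
tr = 102692690 + -12212689 = 90480001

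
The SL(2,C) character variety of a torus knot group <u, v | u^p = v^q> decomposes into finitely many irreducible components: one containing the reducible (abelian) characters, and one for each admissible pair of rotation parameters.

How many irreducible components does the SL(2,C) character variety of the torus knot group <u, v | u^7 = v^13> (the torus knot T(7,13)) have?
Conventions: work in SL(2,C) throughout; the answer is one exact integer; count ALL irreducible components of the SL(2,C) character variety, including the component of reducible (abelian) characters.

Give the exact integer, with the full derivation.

For T(7,13): irreducibility forces the central element u^7 = v^13 to one of +I, -I.
So on each irreducible component the traces are pinned: tr(u) = 2*cos(pi*alpha/7) with 1 <= alpha <= 6, tr(v) = 2*cos(pi*beta/13) with 1 <= beta <= 12.
The two central values (-1)^alpha I and (-1)^beta I must be the same matrix, so alpha and beta share a parity.
Counting: 3 odd alphas x 6 odd betas + 3 even alphas x 6 even betas = 18 + 18 = 36.
Total: 36 irreducible-character components + 1 reducible (abelian) component = 37.

37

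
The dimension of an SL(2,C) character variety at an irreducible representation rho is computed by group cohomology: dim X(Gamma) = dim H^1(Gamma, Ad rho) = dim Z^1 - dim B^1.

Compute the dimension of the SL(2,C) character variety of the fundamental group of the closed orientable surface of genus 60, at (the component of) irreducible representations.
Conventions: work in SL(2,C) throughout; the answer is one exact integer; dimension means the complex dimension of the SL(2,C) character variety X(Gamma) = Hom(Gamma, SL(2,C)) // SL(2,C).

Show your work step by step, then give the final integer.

The genus-60 surface group: 2g = 120 generators, one relator prod [a_i, b_i].
A cocycle assigns one sl_2 vector per generator subject to the relator condition d_2(z) = 0: dim of the unconstrained space is 3*2g = 360.
d_2 is surjective at irreducible rho (its cokernel H^2 is dual to H^0 = 0), so dim Z^1 = 360 - 3 = 357.
dim B^1 = 3 (coboundaries, injective at irreducible rho).
dim X = dim H^1 = 357 - 3 = 354.

354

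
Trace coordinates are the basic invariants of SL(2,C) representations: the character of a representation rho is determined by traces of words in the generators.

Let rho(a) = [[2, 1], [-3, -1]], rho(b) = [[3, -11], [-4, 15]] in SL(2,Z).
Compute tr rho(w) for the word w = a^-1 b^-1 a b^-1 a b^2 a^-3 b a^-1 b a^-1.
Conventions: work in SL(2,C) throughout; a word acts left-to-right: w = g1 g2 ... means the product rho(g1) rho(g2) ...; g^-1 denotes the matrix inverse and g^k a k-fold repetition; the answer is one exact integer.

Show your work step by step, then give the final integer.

rho(a^-1) = [[-1, -1], [3, 2]]
... * rho(b^-1) = [[15, 11], [4, 3]]  ->  [[-19, -14], [53, 39]]
... * rho(a) = [[2, 1], [-3, -1]]  ->  [[4, -5], [-11, 14]]
... * rho(b^-1) = [[15, 11], [4, 3]]  ->  [[40, 29], [-109, -79]]
... * rho(a) = [[2, 1], [-3, -1]]  ->  [[-7, 11], [19, -30]]
... * rho(b) = [[3, -11], [-4, 15]]  ->  [[-65, 242], [177, -659]]
... * rho(b) = [[3, -11], [-4, 15]]  ->  [[-1163, 4345], [3167, -11832]]
... * rho(a^-1) = [[-1, -1], [3, 2]]  ->  [[14198, 9853], [-38663, -26831]]
... * rho(a^-1) = [[-1, -1], [3, 2]]  ->  [[15361, 5508], [-41830, -14999]]
... * rho(a^-1) = [[-1, -1], [3, 2]]  ->  [[1163, -4345], [-3167, 11832]]
... * rho(b) = [[3, -11], [-4, 15]]  ->  [[20869, -77968], [-56829, 212317]]
... * rho(a^-1) = [[-1, -1], [3, 2]]  ->  [[-254773, -176805], [693780, 481463]]
... * rho(b) = [[3, -11], [-4, 15]]  ->  [[-57099, 150428], [155488, -409635]]
... * rho(a^-1) = [[-1, -1], [3, 2]]  ->  [[508383, 357955], [-1384393, -974758]]
tr = 508383 + -974758 = -466375

-466375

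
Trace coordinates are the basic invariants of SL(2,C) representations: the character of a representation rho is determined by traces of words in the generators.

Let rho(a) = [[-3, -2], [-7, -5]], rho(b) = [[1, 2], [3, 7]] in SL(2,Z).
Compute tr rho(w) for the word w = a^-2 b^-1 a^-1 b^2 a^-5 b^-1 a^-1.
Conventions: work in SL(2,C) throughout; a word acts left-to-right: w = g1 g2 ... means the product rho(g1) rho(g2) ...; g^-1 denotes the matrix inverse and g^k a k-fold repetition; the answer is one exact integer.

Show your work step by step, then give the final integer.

rho(a^-1) = [[-5, 2], [7, -3]]
... * rho(a^-1) = [[-5, 2], [7, -3]]  ->  [[39, -16], [-56, 23]]
... * rho(b^-1) = [[7, -2], [-3, 1]]  ->  [[321, -94], [-461, 135]]
... * rho(a^-1) = [[-5, 2], [7, -3]]  ->  [[-2263, 924], [3250, -1327]]
... * rho(b) = [[1, 2], [3, 7]]  ->  [[509, 1942], [-731, -2789]]
... * rho(b) = [[1, 2], [3, 7]]  ->  [[6335, 14612], [-9098, -20985]]
... * rho(a^-1) = [[-5, 2], [7, -3]]  ->  [[70609, -31166], [-101405, 44759]]
... * rho(a^-1) = [[-5, 2], [7, -3]]  ->  [[-571207, 234716], [820338, -337087]]
... * rho(a^-1) = [[-5, 2], [7, -3]]  ->  [[4499047, -1846562], [-6461299, 2651937]]
... * rho(a^-1) = [[-5, 2], [7, -3]]  ->  [[-35421169, 14537780], [50870054, -20878409]]
... * rho(a^-1) = [[-5, 2], [7, -3]]  ->  [[278870305, -114455678], [-400499133, 164375335]]
... * rho(b^-1) = [[7, -2], [-3, 1]]  ->  [[2295459169, -672196288], [-3296619936, 965373601]]
... * rho(a^-1) = [[-5, 2], [7, -3]]  ->  [[-16182669861, 6607507202], [23240714887, -9489360675]]
tr = -16182669861 + -9489360675 = -25672030536

-25672030536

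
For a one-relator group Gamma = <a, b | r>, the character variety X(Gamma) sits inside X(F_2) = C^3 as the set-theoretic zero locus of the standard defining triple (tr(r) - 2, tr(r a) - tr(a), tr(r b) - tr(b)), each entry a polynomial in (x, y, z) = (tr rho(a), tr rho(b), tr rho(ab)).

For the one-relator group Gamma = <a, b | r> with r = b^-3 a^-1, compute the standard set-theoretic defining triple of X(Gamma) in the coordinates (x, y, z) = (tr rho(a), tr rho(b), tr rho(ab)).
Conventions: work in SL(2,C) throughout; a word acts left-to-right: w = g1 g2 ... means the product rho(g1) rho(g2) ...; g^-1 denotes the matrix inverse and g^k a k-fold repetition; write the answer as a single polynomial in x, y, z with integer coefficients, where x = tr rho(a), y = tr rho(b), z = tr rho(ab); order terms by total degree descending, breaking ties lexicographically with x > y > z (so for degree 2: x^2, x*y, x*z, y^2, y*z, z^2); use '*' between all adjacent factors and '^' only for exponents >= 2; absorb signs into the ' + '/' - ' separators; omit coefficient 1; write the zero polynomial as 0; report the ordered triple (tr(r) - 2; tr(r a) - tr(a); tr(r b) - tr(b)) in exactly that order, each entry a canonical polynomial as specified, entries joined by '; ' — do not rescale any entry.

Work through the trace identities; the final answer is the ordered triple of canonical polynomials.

y^2*z - x*y - z - 2; y^3 - x - 3*y; y*z - x - y

trace(b^-1) = trace(b) = y
trace(b^-2) = trace(b^-1) trace(b) - trace(1) = y^2 - 2
trace(b^-1 a) = trace(a) trace(b) - trace(a b) = x*y - z
next, trace(b^-2 a) = trace(b^-1 a) trace(b) - trace(b^-1 a b) = x*y^2 - y*z - x
trace(a^-1 b^-2) = trace(b^-2) trace(a) - trace(b^-2 a) = y*z - x
and trace(b^-3 a^-1) = trace(a^-1 b^-2) trace(b) - trace(a^-1 b^-1) = y^2*z - x*y - z
trace(b^-3) = trace(b^-2) trace(b) - trace(b^-1)   [inverse elimination on b] = y^3 - 3*y
assemble the triple (trace(r) - 2; trace(r a) - x; trace(r b) - y)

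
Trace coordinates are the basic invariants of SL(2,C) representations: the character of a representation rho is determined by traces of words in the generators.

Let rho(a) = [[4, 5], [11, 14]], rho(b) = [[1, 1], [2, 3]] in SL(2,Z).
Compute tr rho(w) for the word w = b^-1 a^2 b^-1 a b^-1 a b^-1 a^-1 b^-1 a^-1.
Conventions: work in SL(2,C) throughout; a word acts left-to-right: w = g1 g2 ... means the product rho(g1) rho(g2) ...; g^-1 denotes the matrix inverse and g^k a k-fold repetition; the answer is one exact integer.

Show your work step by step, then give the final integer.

-29042

rho(b^-1) = [[3, -1], [-2, 1]]
... * rho(a) = [[4, 5], [11, 14]]  ->  [[1, 1], [3, 4]]
... * rho(a) = [[4, 5], [11, 14]]  ->  [[15, 19], [56, 71]]
... * rho(b^-1) = [[3, -1], [-2, 1]]  ->  [[7, 4], [26, 15]]
... * rho(a) = [[4, 5], [11, 14]]  ->  [[72, 91], [269, 340]]
... * rho(b^-1) = [[3, -1], [-2, 1]]  ->  [[34, 19], [127, 71]]
... * rho(a) = [[4, 5], [11, 14]]  ->  [[345, 436], [1289, 1629]]
... * rho(b^-1) = [[3, -1], [-2, 1]]  ->  [[163, 91], [609, 340]]
... * rho(a^-1) = [[14, -5], [-11, 4]]  ->  [[1281, -451], [4786, -1685]]
... * rho(b^-1) = [[3, -1], [-2, 1]]  ->  [[4745, -1732], [17728, -6471]]
... * rho(a^-1) = [[14, -5], [-11, 4]]  ->  [[85482, -30653], [319373, -114524]]
tr = 85482 + -114524 = -29042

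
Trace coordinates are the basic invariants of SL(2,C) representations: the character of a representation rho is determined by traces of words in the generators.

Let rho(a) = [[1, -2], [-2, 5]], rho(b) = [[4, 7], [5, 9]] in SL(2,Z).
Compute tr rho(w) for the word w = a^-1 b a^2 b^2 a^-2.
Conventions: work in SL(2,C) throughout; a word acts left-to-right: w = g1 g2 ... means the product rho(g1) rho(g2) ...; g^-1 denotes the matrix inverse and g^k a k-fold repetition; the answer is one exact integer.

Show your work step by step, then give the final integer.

rho(a^-1) = [[5, 2], [2, 1]]
... * rho(b) = [[4, 7], [5, 9]]  ->  [[30, 53], [13, 23]]
... * rho(a) = [[1, -2], [-2, 5]]  ->  [[-76, 205], [-33, 89]]
... * rho(a) = [[1, -2], [-2, 5]]  ->  [[-486, 1177], [-211, 511]]
... * rho(b) = [[4, 7], [5, 9]]  ->  [[3941, 7191], [1711, 3122]]
... * rho(b) = [[4, 7], [5, 9]]  ->  [[51719, 92306], [22454, 40075]]
... * rho(a^-1) = [[5, 2], [2, 1]]  ->  [[443207, 195744], [192420, 84983]]
... * rho(a^-1) = [[5, 2], [2, 1]]  ->  [[2607523, 1082158], [1132066, 469823]]
tr = 2607523 + 469823 = 3077346

3077346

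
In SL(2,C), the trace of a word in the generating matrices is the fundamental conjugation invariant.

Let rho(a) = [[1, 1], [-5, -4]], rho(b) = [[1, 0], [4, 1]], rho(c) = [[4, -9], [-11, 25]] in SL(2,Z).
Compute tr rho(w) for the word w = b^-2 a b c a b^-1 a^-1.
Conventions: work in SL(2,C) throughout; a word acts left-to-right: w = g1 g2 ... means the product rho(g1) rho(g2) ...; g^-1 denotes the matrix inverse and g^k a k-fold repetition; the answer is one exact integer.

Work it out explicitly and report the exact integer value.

-2750

rho(b^-1) = [[1, 0], [-4, 1]]
... * rho(b^-1) = [[1, 0], [-4, 1]]  ->  [[1, 0], [-8, 1]]
... * rho(a) = [[1, 1], [-5, -4]]  ->  [[1, 1], [-13, -12]]
... * rho(b) = [[1, 0], [4, 1]]  ->  [[5, 1], [-61, -12]]
... * rho(c) = [[4, -9], [-11, 25]]  ->  [[9, -20], [-112, 249]]
... * rho(a) = [[1, 1], [-5, -4]]  ->  [[109, 89], [-1357, -1108]]
... * rho(b^-1) = [[1, 0], [-4, 1]]  ->  [[-247, 89], [3075, -1108]]
... * rho(a^-1) = [[-4, -1], [5, 1]]  ->  [[1433, 336], [-17840, -4183]]
tr = 1433 + -4183 = -2750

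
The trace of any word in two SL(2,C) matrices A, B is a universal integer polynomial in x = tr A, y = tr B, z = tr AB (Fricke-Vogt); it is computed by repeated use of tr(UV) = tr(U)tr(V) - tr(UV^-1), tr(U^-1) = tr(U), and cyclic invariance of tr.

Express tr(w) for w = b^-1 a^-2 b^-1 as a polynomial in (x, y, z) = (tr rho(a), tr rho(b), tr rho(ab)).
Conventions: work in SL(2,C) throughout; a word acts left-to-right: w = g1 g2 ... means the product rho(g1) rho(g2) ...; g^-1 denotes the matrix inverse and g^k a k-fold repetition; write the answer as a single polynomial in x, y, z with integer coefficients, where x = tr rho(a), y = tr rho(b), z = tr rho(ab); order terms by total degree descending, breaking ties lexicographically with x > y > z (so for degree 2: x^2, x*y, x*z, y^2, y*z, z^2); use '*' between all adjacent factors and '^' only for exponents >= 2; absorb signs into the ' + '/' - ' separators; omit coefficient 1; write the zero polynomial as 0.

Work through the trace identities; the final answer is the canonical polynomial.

x*y*z - x^2 - y^2 + 2

and tr(b^-1) = tr(b) = y
tr(b^-2) = tr(b^-1) tr(b) - tr(1)  (eliminate b^-1) = y^2 - 2
tr(b^-1 a) = tr(a) tr(b) - tr(a b)  (eliminate b^-1) = x*y - z
and tr(b^-2 a) = tr(b^-1 a) tr(b) - tr(b^-1 a b)  (eliminate b^-1) = x*y^2 - y*z - x
tr(b^-2 a^-1) = tr(b^-2) tr(a) - tr(b^-2 a)  (eliminate a^-1) = y*z - x
tr(b^-1 a^-2 b^-1) = tr(b^-2 a^-1) tr(a) - tr(b^-2)  (eliminate a^-1) = x*y*z - x^2 - y^2 + 2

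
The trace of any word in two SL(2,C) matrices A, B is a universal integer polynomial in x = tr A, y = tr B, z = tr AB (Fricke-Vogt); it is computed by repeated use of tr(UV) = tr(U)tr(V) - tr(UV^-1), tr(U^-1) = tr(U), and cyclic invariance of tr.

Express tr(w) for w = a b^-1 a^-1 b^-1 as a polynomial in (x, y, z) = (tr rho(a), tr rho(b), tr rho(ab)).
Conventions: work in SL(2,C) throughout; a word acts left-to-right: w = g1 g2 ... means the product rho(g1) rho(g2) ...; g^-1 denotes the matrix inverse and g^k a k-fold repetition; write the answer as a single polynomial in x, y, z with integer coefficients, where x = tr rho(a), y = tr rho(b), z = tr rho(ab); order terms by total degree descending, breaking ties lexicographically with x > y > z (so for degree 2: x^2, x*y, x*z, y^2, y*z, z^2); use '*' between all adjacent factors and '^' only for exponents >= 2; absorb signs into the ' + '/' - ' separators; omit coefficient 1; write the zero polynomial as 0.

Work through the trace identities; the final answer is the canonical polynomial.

x*y*z - x^2 - z^2 + 2

tr(b^-1) = tr(b) = y
tr(a b a) = tr(a)*tr(b a) - tr(b)   [square of a] = x*z - y
tr(a b a b) = tr(a b)*tr(a b) - tr(1)   [split at a repeated a] = z^2 - 2
tr(b^-1 a b a) = tr(a b a)*tr(b) - tr(a b a b)   [inverse elimination on b] = x*y*z - y^2 - z^2 + 2
tr(a^-1 b^-1 a b) = tr(b^-1 a b)*tr(a) - tr(b^-1 a b a)   [inverse elimination on a] = -x*y*z + x^2 + y^2 + z^2 - 2
tr(a b^-1 a^-1 b^-1) = tr(a^-1 b^-1 a)*tr(b) - tr(a^-1 b^-1 a b)   [inverse elimination on b] = x*y*z - x^2 - z^2 + 2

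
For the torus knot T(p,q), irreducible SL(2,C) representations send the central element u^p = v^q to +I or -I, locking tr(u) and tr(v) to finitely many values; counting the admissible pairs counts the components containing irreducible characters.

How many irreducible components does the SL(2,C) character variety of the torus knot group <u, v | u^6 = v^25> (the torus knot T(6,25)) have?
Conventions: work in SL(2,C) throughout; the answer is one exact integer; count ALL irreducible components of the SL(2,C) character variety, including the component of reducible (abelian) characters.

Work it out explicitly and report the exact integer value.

Gamma = < u, v | u^6 = v^25 > (torus knot T(6,25)); the central element u^6 = v^25 acts as +I or -I in any irreducible SL(2,C) representation.
This locks tr(u) to 2*cos(pi*alpha/6), alpha in 1..5, and tr(v) to 2*cos(pi*beta/25), beta in 1..24, on each component of irreducible characters.
Consistency of u^6 = (-1)^alpha I with v^25 = (-1)^beta I forces alpha = beta (mod 2).
Counting: 3 odd alphas x 12 odd betas + 2 even alphas x 12 even betas = 36 + 24 = 60.
Total: 60 irreducible-character components + 1 reducible (abelian) component = 61.

61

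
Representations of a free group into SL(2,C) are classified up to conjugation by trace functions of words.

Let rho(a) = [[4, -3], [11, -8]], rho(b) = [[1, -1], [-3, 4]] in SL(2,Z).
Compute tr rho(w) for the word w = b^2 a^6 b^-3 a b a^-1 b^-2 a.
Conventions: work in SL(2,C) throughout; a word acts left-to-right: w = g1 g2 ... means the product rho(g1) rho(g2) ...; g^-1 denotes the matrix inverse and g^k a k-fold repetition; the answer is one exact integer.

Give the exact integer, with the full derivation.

53363542124

rho(b) = [[1, -1], [-3, 4]]
... * rho(b) = [[1, -1], [-3, 4]]  ->  [[4, -5], [-15, 19]]
... * rho(a) = [[4, -3], [11, -8]]  ->  [[-39, 28], [149, -107]]
... * rho(a) = [[4, -3], [11, -8]]  ->  [[152, -107], [-581, 409]]
... * rho(a) = [[4, -3], [11, -8]]  ->  [[-569, 400], [2175, -1529]]
... * rho(a) = [[4, -3], [11, -8]]  ->  [[2124, -1493], [-8119, 5707]]
... * rho(a) = [[4, -3], [11, -8]]  ->  [[-7927, 5572], [30301, -21299]]
... * rho(a) = [[4, -3], [11, -8]]  ->  [[29584, -20795], [-113085, 79489]]
... * rho(b^-1) = [[4, 1], [3, 1]]  ->  [[55951, 8789], [-213873, -33596]]
... * rho(b^-1) = [[4, 1], [3, 1]]  ->  [[250171, 64740], [-956280, -247469]]
... * rho(b^-1) = [[4, 1], [3, 1]]  ->  [[1194904, 314911], [-4567527, -1203749]]
... * rho(a) = [[4, -3], [11, -8]]  ->  [[8243637, -6104000], [-31511347, 23332573]]
... * rho(b) = [[1, -1], [-3, 4]]  ->  [[26555637, -32659637], [-101509066, 124841639]]
... * rho(a^-1) = [[-8, 3], [-11, 4]]  ->  [[146810911, -50971637], [-561185501, 194839358]]
... * rho(b^-1) = [[4, 1], [3, 1]]  ->  [[434328733, 95839274], [-1660223930, -366346143]]
... * rho(b^-1) = [[4, 1], [3, 1]]  ->  [[2024832754, 530168007], [-7739934149, -2026570073]]
... * rho(a) = [[4, -3], [11, -8]]  ->  [[13931179093, -10315842318], [-53252007399, 39432363031]]
tr = 13931179093 + 39432363031 = 53363542124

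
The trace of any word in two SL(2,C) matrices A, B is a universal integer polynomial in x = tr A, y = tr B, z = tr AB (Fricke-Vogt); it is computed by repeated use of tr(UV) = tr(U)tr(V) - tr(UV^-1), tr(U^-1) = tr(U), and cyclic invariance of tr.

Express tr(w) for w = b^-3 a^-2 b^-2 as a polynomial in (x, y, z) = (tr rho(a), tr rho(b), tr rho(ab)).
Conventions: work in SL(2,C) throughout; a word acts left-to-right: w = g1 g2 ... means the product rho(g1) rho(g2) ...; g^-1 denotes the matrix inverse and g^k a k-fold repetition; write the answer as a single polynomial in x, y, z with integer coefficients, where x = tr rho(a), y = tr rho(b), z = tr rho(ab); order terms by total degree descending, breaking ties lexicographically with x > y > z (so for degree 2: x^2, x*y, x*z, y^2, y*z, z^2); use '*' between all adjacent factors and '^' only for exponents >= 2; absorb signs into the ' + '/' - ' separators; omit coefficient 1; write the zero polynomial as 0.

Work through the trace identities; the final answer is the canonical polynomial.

x*y^4*z - x^2*y^3 - y^5 - 3*x*y^2*z + 2*x^2*y + 5*y^3 + x*z - 5*y

tr(a^-1) = tr(a) = x
tr(a^-1 b) = tr(b) tr(a) - tr(b a)  (eliminate a^-1) = x*y - z
apply: tr(a^-1 b^-1) = tr(a^-1) tr(b) - tr(a^-1 b)  (eliminate b^-1) = z
tr(b^-2 a^-1) = tr(a^-1 b^-1) tr(b) - tr(a^-1)  (eliminate b^-1) = y*z - x
use: tr(b^-2) = tr(b^-1) tr(b) - tr(1)  (eliminate b^-1) = y^2 - 2
apply: tr(b^-1 a^-2 b^-1) = tr(b^-2 a^-1) tr(a) - tr(b^-2)  (eliminate a^-1) = x*y*z - x^2 - y^2 + 2
apply: tr(b^-1 a^-2) = tr(b^-1 a^-1) tr(a) - tr(b^-1)  (eliminate a^-1) = x*z - y
tr(b^-3 a^-2) = tr(b^-1 a^-2 b^-1) tr(b) - tr(b^-1 a^-2)  (eliminate b^-1) = x*y^2*z - x^2*y - y^3 - x*z + 3*y
apply: tr(b^-2 a^-2 b^-2) = tr(b^-3 a^-2) tr(b) - tr(b^-3 a^-2 b)  (eliminate b^-1) = x*y^3*z - x^2*y^2 - y^4 - 2*x*y*z + x^2 + 4*y^2 - 2
tr(b^-3 a^-2 b^-2) = tr(b^-2 a^-2 b^-2) tr(b) - tr(b^-2 a^-2 b^-1)  (eliminate b^-1) = x*y^4*z - x^2*y^3 - y^5 - 3*x*y^2*z + 2*x^2*y + 5*y^3 + x*z - 5*y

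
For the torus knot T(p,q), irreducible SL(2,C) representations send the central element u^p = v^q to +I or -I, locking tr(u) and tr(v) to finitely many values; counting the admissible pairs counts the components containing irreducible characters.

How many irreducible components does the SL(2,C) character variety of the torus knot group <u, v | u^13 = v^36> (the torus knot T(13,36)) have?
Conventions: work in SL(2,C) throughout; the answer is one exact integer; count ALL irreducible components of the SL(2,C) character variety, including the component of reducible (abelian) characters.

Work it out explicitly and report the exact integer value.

In the torus knot group T(13,36), u^13 = v^36 is central, so an irreducible representation sends it to +I or -I (Schur).
So on each irreducible component the traces are pinned: tr(u) = 2*cos(pi*alpha/13) with 1 <= alpha <= 12, tr(v) = 2*cos(pi*beta/36) with 1 <= beta <= 35.
u^13 = (-1)^alpha I and v^36 = (-1)^beta I must agree, so alpha and beta have equal parity.
Enumerate parity-matched pairs: 6*18 odd-odd plus 6*17 even-even gives 210.
That is 210 components of irreducible characters, and with the reducible (abelian) component the total is 211.

211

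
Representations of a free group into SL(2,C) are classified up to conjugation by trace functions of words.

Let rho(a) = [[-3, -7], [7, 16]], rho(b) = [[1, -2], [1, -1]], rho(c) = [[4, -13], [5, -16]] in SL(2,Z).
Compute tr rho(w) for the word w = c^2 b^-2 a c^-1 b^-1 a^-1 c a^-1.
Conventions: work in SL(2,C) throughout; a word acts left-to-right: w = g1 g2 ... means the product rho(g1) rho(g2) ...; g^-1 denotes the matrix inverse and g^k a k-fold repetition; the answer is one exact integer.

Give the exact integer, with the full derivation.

rho(c) = [[4, -13], [5, -16]]
... * rho(c) = [[4, -13], [5, -16]]  ->  [[-49, 156], [-60, 191]]
... * rho(b^-1) = [[-1, 2], [-1, 1]]  ->  [[-107, 58], [-131, 71]]
... * rho(b^-1) = [[-1, 2], [-1, 1]]  ->  [[49, -156], [60, -191]]
... * rho(a) = [[-3, -7], [7, 16]]  ->  [[-1239, -2839], [-1517, -3476]]
... * rho(c^-1) = [[-16, 13], [-5, 4]]  ->  [[34019, -27463], [41652, -33625]]
... * rho(b^-1) = [[-1, 2], [-1, 1]]  ->  [[-6556, 40575], [-8027, 49679]]
... * rho(a^-1) = [[16, 7], [-7, -3]]  ->  [[-388921, -167617], [-476185, -205226]]
... * rho(c) = [[4, -13], [5, -16]]  ->  [[-2393769, 7737845], [-2930870, 9474021]]
... * rho(a^-1) = [[16, 7], [-7, -3]]  ->  [[-92465219, -39969918], [-113212067, -48938153]]
tr = -92465219 + -48938153 = -141403372

-141403372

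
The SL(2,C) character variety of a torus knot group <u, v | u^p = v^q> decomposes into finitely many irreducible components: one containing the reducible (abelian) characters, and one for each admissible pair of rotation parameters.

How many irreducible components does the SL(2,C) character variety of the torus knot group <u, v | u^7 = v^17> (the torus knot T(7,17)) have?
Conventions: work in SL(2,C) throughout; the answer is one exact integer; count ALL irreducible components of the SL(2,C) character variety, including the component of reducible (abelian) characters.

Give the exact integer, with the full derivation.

In the torus knot group T(7,17), u^7 = v^17 is central, so an irreducible representation sends it to +I or -I (Schur).
So on each irreducible component the traces are pinned: tr(u) = 2*cos(pi*alpha/7) with 1 <= alpha <= 6, tr(v) = 2*cos(pi*beta/17) with 1 <= beta <= 16.
Consistency of u^7 = (-1)^alpha I with v^17 = (-1)^beta I forces alpha = beta (mod 2).
Counting: 3 odd alphas x 8 odd betas + 3 even alphas x 8 even betas = 24 + 24 = 48.
That is 48 components of irreducible characters, and with the reducible (abelian) component the total is 49.

49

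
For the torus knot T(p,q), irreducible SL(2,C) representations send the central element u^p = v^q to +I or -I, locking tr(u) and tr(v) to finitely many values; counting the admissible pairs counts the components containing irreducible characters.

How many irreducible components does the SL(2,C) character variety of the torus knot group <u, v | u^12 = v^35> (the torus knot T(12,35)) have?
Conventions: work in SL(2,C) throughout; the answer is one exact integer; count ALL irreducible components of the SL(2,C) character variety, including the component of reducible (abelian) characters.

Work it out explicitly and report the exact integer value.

188

In the torus knot group T(12,35), u^12 = v^35 is central, so an irreducible representation sends it to +I or -I (Schur).
On an irreducible component, tr(u) is locked at 2*cos(pi*alpha/12) for some alpha in 1..11, and tr(v) at 2*cos(pi*beta/35) for some beta in 1..34.
u^12 = (-1)^alpha I and v^35 = (-1)^beta I must agree, so alpha and beta have equal parity.
count pairs: odd alpha (6 choices) x odd beta (17), plus even alpha (5) x even beta (17): 6*17 + 5*17 = 187.
components with irreducible characters: 187; plus the single component of reducible (abelian) characters: total 188.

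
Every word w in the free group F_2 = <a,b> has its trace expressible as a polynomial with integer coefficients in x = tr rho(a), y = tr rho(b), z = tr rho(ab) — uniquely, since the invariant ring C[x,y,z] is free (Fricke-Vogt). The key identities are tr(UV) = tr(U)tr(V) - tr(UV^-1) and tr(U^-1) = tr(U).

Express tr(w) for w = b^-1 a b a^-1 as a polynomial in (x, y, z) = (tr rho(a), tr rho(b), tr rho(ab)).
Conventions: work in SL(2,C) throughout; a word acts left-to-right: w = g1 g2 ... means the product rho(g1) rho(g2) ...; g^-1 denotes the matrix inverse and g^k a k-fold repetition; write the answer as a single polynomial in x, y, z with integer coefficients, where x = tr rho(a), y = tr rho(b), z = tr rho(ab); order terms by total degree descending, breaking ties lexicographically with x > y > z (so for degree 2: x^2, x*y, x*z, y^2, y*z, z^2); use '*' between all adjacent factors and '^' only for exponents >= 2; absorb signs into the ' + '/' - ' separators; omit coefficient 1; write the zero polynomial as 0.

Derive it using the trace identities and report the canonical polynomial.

-x*y*z + x^2 + y^2 + z^2 - 2

tr(b a b) = tr(b)*tr(a b) - tr(a)  (reduce the b square) = y*z - x
tr(b a b a) = tr(b a)*tr(b a) - tr(1)  (split on b) = z^2 - 2
tr(a b a^-1 b) = tr(b a b)*tr(a) - tr(b a b a)  (eliminate a^-1) = x*y*z - x^2 - z^2 + 2
tr(b^-1 a b a^-1) = tr(a b a^-1)*tr(b) - tr(a b a^-1 b)  (eliminate b^-1) = -x*y*z + x^2 + y^2 + z^2 - 2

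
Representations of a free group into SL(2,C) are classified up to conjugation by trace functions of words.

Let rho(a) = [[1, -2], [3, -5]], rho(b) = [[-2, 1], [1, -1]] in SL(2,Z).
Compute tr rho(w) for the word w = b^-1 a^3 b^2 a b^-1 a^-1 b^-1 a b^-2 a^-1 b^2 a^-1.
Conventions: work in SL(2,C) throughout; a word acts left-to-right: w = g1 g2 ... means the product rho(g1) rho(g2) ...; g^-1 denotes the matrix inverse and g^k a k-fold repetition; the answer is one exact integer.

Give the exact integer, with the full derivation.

rho(b^-1) = [[-1, -1], [-1, -2]]
... * rho(a) = [[1, -2], [3, -5]]  ->  [[-4, 7], [-7, 12]]
... * rho(a) = [[1, -2], [3, -5]]  ->  [[17, -27], [29, -46]]
... * rho(a) = [[1, -2], [3, -5]]  ->  [[-64, 101], [-109, 172]]
... * rho(b) = [[-2, 1], [1, -1]]  ->  [[229, -165], [390, -281]]
... * rho(b) = [[-2, 1], [1, -1]]  ->  [[-623, 394], [-1061, 671]]
... * rho(a) = [[1, -2], [3, -5]]  ->  [[559, -724], [952, -1233]]
... * rho(b^-1) = [[-1, -1], [-1, -2]]  ->  [[165, 889], [281, 1514]]
... * rho(a^-1) = [[-5, 2], [-3, 1]]  ->  [[-3492, 1219], [-5947, 2076]]
... * rho(b^-1) = [[-1, -1], [-1, -2]]  ->  [[2273, 1054], [3871, 1795]]
... * rho(a) = [[1, -2], [3, -5]]  ->  [[5435, -9816], [9256, -16717]]
... * rho(b^-1) = [[-1, -1], [-1, -2]]  ->  [[4381, 14197], [7461, 24178]]
... * rho(b^-1) = [[-1, -1], [-1, -2]]  ->  [[-18578, -32775], [-31639, -55817]]
... * rho(a^-1) = [[-5, 2], [-3, 1]]  ->  [[191215, -69931], [325646, -119095]]
... * rho(b) = [[-2, 1], [1, -1]]  ->  [[-452361, 261146], [-770387, 444741]]
... * rho(b) = [[-2, 1], [1, -1]]  ->  [[1165868, -713507], [1985515, -1215128]]
... * rho(a^-1) = [[-5, 2], [-3, 1]]  ->  [[-3688819, 1618229], [-6282191, 2755902]]
tr = -3688819 + 2755902 = -932917

-932917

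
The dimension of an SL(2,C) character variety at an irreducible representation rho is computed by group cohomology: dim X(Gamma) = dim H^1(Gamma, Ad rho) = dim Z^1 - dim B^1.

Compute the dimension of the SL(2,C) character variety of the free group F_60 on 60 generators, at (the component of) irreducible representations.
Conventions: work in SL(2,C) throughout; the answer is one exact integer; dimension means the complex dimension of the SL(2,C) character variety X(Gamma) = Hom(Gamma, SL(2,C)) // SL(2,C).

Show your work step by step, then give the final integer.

177

The free group F_60: 60 generators, no relators.
Z^1(Gamma, Ad rho) = (sl_2)^60: a cocycle is a free choice of one sl_2 vector per generator, so dim Z^1 = 3*60 = 180.
Irreducibility makes the coboundary map sl_2 -> Z^1 injective (trivial centralizer), so dim B^1 = 3.
dim X = dim H^1 = dim Z^1 - dim B^1 = 180 - 3 = 177.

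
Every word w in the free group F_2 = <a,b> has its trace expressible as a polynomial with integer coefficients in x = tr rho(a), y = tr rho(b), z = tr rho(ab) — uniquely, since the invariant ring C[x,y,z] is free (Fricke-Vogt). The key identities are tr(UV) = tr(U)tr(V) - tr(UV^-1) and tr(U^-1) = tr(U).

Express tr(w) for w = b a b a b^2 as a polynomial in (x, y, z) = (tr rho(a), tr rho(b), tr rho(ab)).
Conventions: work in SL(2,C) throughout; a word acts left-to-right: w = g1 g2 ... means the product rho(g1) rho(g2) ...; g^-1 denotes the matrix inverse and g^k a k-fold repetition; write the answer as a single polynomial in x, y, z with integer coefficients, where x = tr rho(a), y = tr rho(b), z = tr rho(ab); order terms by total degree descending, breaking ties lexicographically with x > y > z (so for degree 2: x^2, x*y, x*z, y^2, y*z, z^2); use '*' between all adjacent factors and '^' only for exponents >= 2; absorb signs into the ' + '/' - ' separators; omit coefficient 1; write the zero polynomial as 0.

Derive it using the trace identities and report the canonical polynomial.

tr(a b a b) = tr(b a) * tr(b a) - tr(1) = z^2 - 2
tr(a b a) = tr(a) * tr(b a) - tr(b) = x*z - y
tr(a b a b^2) = tr(b) * tr(a b a b) - tr(a b a) = y*z^2 - x*z - y
tr(b a b a b^2) = tr(b) * tr(a b a b^2) - tr(a b a b) = y^2*z^2 - x*y*z - y^2 - z^2 + 2

y^2*z^2 - x*y*z - y^2 - z^2 + 2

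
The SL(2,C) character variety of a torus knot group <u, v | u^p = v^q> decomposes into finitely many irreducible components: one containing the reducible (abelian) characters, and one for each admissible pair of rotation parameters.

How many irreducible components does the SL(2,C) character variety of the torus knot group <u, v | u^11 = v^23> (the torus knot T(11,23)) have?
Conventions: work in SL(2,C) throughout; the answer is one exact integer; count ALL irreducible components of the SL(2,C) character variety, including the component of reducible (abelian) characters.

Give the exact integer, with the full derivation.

For T(11,23): irreducibility forces the central element u^11 = v^23 to one of +I, -I.
This locks tr(u) to 2*cos(pi*alpha/11), alpha in 1..10, and tr(v) to 2*cos(pi*beta/23), beta in 1..22, on each component of irreducible characters.
Consistency of u^11 = (-1)^alpha I with v^23 = (-1)^beta I forces alpha = beta (mod 2).
count pairs: odd alpha (5 choices) x odd beta (11), plus even alpha (5) x even beta (11): 5*11 + 5*11 = 110.
Total: 110 irreducible-character components + 1 reducible (abelian) component = 111.

111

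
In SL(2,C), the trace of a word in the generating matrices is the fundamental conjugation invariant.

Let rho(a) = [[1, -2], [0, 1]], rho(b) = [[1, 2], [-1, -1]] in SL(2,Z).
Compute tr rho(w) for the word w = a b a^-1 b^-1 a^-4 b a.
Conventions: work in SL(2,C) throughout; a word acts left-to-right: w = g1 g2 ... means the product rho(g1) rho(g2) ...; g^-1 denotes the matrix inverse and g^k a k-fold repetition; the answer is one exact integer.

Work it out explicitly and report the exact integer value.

rho(a) = [[1, -2], [0, 1]]
... * rho(b) = [[1, 2], [-1, -1]]  ->  [[3, 4], [-1, -1]]
... * rho(a^-1) = [[1, 2], [0, 1]]  ->  [[3, 10], [-1, -3]]
... * rho(b^-1) = [[-1, -2], [1, 1]]  ->  [[7, 4], [-2, -1]]
... * rho(a^-1) = [[1, 2], [0, 1]]  ->  [[7, 18], [-2, -5]]
... * rho(a^-1) = [[1, 2], [0, 1]]  ->  [[7, 32], [-2, -9]]
... * rho(a^-1) = [[1, 2], [0, 1]]  ->  [[7, 46], [-2, -13]]
... * rho(a^-1) = [[1, 2], [0, 1]]  ->  [[7, 60], [-2, -17]]
... * rho(b) = [[1, 2], [-1, -1]]  ->  [[-53, -46], [15, 13]]
... * rho(a) = [[1, -2], [0, 1]]  ->  [[-53, 60], [15, -17]]
tr = -53 + -17 = -70

-70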